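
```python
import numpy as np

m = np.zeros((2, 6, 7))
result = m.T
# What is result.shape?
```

(7, 6, 2)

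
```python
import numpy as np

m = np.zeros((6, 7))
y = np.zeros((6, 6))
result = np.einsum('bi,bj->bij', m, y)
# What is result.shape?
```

(6, 7, 6)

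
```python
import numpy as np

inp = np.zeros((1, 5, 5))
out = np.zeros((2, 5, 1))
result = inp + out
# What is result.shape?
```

(2, 5, 5)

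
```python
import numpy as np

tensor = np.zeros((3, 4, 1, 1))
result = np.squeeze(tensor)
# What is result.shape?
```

(3, 4)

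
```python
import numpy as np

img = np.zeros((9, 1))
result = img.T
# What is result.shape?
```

(1, 9)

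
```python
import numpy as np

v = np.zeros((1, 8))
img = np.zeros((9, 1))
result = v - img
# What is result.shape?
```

(9, 8)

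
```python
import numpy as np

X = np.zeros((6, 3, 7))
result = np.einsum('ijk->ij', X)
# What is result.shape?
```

(6, 3)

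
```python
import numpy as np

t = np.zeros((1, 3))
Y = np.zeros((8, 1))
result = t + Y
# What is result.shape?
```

(8, 3)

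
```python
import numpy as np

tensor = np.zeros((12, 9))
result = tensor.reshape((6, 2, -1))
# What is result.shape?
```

(6, 2, 9)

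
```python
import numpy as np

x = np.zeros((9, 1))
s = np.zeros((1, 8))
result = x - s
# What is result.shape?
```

(9, 8)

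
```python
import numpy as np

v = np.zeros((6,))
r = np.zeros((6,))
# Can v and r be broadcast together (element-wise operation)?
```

Yes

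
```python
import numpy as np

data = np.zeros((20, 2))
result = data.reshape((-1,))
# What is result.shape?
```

(40,)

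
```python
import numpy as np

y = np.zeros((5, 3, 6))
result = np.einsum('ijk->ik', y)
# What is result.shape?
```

(5, 6)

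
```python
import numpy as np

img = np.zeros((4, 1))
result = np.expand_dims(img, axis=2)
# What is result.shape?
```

(4, 1, 1)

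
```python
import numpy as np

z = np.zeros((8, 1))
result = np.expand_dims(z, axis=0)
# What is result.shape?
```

(1, 8, 1)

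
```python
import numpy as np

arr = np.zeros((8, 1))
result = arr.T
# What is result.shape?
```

(1, 8)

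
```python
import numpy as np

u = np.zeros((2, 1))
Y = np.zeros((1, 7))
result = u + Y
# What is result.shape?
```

(2, 7)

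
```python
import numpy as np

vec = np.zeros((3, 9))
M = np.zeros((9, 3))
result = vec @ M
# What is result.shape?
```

(3, 3)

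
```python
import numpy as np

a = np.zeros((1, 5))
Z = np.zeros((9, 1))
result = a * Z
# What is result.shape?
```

(9, 5)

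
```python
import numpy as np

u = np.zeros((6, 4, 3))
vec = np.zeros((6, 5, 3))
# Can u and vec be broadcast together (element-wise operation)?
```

No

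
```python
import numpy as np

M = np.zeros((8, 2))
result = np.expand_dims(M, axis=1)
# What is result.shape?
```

(8, 1, 2)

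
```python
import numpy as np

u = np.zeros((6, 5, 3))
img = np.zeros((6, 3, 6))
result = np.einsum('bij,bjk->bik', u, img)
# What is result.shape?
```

(6, 5, 6)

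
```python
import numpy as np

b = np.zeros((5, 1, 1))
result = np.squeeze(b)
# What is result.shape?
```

(5,)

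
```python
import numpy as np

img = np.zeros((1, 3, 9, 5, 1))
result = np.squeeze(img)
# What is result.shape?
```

(3, 9, 5)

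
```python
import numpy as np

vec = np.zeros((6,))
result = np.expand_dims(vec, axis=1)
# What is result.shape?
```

(6, 1)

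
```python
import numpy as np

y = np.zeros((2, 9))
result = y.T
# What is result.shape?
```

(9, 2)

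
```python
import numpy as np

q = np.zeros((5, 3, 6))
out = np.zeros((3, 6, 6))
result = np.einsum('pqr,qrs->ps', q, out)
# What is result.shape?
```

(5, 6)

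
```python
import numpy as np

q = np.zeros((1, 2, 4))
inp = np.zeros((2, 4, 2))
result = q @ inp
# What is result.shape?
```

(2, 2, 2)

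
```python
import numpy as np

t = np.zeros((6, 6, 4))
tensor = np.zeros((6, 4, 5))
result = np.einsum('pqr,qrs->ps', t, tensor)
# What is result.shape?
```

(6, 5)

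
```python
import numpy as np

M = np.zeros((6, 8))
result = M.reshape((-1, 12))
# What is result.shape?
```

(4, 12)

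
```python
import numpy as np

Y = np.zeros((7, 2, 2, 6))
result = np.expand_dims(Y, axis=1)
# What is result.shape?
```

(7, 1, 2, 2, 6)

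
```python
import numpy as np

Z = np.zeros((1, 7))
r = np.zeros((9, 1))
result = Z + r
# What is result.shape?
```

(9, 7)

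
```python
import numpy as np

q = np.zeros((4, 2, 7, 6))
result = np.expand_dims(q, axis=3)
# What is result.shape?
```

(4, 2, 7, 1, 6)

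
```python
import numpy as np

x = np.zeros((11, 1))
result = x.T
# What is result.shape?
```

(1, 11)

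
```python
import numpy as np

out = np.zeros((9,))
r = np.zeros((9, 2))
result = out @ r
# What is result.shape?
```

(2,)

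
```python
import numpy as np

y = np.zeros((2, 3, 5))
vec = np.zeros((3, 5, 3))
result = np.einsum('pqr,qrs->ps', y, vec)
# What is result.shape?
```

(2, 3)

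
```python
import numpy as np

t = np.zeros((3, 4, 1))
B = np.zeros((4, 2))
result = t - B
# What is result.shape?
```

(3, 4, 2)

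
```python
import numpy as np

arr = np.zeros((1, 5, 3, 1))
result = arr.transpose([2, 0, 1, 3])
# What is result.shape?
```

(3, 1, 5, 1)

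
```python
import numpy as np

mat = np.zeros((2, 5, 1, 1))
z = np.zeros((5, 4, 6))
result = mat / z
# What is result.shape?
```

(2, 5, 4, 6)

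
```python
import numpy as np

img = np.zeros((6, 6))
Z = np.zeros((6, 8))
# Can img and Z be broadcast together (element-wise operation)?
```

No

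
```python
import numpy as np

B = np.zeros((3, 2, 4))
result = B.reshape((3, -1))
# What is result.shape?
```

(3, 8)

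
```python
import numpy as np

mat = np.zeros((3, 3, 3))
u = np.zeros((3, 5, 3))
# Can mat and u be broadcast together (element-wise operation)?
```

No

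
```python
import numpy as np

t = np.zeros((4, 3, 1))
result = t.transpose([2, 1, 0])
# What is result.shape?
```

(1, 3, 4)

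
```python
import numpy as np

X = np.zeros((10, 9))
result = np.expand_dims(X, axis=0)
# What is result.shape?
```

(1, 10, 9)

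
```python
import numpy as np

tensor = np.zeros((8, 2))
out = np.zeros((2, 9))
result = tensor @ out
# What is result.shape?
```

(8, 9)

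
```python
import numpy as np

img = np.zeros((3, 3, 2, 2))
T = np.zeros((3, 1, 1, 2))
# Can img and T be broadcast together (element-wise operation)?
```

Yes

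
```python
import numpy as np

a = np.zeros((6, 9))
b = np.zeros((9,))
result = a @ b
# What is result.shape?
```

(6,)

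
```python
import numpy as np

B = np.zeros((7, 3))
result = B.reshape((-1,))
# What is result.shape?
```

(21,)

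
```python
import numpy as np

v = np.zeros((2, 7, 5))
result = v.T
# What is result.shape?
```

(5, 7, 2)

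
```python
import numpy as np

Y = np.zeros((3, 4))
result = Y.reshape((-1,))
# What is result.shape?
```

(12,)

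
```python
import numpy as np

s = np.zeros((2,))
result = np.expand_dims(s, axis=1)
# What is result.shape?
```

(2, 1)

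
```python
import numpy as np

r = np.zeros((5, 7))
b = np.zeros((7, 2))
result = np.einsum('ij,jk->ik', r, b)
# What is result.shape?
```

(5, 2)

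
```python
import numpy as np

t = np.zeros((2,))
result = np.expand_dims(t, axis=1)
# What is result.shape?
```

(2, 1)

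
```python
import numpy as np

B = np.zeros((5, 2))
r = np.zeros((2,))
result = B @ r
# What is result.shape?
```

(5,)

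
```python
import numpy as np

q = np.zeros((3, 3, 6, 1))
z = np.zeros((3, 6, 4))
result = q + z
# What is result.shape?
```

(3, 3, 6, 4)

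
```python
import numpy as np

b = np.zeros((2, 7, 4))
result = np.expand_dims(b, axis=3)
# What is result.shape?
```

(2, 7, 4, 1)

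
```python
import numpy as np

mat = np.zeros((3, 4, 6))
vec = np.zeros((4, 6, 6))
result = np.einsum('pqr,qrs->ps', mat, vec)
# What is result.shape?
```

(3, 6)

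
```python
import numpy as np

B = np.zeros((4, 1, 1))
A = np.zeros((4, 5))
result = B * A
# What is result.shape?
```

(4, 4, 5)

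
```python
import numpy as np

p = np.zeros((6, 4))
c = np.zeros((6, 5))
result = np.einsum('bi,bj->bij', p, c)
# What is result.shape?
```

(6, 4, 5)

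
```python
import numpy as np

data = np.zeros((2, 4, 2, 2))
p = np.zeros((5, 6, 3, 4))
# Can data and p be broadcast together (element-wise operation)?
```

No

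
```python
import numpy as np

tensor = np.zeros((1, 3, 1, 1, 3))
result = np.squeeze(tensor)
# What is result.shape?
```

(3, 3)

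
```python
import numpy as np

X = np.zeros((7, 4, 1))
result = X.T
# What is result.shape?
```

(1, 4, 7)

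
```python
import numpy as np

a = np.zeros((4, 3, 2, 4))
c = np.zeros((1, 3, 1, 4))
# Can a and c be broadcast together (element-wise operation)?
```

Yes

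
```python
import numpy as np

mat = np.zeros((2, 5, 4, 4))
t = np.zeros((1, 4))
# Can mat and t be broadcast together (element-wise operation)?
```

Yes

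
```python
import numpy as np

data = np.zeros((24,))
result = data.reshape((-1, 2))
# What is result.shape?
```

(12, 2)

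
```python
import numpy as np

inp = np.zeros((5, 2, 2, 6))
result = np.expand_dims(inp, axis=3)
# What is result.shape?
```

(5, 2, 2, 1, 6)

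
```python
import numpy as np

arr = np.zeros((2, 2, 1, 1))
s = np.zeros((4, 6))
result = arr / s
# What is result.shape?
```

(2, 2, 4, 6)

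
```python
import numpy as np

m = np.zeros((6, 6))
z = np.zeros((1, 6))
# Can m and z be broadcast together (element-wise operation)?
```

Yes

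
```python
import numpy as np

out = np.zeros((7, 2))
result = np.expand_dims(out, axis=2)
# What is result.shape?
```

(7, 2, 1)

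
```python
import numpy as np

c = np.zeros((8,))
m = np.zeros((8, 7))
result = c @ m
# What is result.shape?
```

(7,)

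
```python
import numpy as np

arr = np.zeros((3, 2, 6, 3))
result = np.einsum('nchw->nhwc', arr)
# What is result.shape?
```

(3, 6, 3, 2)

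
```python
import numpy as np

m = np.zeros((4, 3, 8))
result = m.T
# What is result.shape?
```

(8, 3, 4)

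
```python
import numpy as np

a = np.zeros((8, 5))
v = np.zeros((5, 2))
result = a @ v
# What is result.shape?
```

(8, 2)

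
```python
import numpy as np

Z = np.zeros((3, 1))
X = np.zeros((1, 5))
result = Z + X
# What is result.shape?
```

(3, 5)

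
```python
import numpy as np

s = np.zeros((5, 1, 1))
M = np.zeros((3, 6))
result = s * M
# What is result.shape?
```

(5, 3, 6)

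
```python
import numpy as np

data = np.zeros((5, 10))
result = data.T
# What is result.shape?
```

(10, 5)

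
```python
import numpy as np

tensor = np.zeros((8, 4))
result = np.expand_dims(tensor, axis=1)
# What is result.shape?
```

(8, 1, 4)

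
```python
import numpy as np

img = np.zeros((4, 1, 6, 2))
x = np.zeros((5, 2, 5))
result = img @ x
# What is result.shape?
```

(4, 5, 6, 5)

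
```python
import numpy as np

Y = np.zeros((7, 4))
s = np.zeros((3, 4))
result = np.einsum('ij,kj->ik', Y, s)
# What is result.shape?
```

(7, 3)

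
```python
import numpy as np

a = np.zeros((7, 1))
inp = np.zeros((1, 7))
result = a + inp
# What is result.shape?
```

(7, 7)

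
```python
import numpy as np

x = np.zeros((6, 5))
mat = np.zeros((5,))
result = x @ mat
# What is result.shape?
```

(6,)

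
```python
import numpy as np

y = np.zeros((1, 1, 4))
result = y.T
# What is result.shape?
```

(4, 1, 1)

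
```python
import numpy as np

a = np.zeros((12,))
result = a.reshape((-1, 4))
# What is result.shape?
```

(3, 4)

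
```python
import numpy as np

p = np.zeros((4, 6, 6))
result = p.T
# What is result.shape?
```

(6, 6, 4)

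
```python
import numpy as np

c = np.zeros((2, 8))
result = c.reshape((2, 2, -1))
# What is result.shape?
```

(2, 2, 4)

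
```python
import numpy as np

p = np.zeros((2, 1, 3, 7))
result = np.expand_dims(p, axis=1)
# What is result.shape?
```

(2, 1, 1, 3, 7)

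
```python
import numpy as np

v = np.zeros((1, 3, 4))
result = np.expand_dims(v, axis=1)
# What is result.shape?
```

(1, 1, 3, 4)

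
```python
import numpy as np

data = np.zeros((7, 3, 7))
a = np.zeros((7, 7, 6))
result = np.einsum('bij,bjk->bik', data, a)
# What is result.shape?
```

(7, 3, 6)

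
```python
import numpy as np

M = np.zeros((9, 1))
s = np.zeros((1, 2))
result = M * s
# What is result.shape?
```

(9, 2)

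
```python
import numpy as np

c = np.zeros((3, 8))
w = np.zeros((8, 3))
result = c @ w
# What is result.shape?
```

(3, 3)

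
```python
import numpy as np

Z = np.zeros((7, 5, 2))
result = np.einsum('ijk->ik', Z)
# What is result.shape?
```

(7, 2)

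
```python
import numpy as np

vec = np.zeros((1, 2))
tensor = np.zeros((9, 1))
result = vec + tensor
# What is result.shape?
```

(9, 2)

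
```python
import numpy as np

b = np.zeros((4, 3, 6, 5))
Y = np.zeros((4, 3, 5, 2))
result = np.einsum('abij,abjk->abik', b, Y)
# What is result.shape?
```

(4, 3, 6, 2)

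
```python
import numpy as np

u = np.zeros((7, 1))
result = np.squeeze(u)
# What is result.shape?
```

(7,)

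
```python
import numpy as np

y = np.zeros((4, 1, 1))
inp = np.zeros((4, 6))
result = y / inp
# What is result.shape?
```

(4, 4, 6)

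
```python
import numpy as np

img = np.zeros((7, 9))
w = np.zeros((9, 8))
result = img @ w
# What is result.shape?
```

(7, 8)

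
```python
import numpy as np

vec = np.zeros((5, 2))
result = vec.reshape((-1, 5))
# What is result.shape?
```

(2, 5)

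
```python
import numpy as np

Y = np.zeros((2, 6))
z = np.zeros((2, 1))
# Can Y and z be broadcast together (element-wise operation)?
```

Yes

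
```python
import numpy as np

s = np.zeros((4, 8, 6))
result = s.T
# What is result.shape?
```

(6, 8, 4)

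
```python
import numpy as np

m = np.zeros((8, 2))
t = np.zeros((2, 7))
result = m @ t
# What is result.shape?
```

(8, 7)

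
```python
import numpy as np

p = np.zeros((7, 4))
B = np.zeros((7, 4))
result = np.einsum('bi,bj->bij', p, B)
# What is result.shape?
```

(7, 4, 4)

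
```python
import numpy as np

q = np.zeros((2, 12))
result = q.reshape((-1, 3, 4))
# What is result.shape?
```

(2, 3, 4)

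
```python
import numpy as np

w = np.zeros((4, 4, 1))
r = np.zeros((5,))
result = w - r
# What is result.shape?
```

(4, 4, 5)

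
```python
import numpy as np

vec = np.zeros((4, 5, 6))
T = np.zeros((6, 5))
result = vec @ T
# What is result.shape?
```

(4, 5, 5)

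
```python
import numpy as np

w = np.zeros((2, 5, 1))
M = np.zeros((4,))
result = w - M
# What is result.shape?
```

(2, 5, 4)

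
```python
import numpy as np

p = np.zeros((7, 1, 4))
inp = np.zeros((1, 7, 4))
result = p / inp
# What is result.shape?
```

(7, 7, 4)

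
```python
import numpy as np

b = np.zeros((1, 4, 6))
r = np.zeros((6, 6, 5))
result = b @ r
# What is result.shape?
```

(6, 4, 5)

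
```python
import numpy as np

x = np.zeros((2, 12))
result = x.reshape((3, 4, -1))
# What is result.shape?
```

(3, 4, 2)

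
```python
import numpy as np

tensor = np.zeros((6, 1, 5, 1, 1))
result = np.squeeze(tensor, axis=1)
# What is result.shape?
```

(6, 5, 1, 1)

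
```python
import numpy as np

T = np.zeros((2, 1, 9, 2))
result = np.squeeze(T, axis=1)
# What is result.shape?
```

(2, 9, 2)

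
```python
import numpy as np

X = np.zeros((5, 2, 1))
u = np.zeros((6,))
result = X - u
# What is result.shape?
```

(5, 2, 6)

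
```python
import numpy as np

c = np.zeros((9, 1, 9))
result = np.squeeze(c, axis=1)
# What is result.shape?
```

(9, 9)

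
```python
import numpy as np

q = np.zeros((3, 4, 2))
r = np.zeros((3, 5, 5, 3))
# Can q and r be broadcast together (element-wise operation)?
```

No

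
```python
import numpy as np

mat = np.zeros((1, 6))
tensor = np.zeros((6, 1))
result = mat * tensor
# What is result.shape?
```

(6, 6)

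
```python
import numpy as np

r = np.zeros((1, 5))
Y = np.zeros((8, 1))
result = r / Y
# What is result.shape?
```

(8, 5)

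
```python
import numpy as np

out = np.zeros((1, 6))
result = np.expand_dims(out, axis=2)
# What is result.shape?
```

(1, 6, 1)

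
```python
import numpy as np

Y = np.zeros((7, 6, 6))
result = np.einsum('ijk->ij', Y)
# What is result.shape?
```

(7, 6)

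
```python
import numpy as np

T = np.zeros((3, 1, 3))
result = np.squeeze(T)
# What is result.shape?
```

(3, 3)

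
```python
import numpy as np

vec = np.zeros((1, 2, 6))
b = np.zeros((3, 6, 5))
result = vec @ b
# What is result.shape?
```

(3, 2, 5)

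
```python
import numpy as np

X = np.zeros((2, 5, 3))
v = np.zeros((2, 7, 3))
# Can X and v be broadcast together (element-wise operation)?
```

No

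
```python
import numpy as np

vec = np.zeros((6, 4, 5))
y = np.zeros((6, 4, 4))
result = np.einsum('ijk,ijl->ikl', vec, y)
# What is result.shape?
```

(6, 5, 4)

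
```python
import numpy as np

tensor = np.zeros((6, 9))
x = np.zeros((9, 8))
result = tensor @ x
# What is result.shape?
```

(6, 8)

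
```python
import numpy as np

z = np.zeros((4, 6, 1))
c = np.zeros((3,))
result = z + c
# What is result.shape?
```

(4, 6, 3)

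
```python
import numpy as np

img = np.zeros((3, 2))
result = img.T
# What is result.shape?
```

(2, 3)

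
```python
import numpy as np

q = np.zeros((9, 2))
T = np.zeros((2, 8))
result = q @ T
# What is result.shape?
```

(9, 8)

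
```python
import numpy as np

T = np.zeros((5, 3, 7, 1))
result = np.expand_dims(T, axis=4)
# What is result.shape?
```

(5, 3, 7, 1, 1)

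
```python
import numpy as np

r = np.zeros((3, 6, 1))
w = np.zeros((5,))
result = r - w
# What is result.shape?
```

(3, 6, 5)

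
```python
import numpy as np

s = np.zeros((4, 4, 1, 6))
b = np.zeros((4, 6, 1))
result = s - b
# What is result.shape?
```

(4, 4, 6, 6)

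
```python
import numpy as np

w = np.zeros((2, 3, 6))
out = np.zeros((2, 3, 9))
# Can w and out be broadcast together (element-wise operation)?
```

No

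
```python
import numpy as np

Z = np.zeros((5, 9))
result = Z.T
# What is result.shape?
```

(9, 5)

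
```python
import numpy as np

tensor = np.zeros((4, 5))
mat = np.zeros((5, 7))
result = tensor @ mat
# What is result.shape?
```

(4, 7)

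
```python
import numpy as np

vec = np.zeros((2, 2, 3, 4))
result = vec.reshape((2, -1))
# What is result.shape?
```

(2, 24)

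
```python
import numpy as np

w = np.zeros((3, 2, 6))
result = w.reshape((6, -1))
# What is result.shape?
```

(6, 6)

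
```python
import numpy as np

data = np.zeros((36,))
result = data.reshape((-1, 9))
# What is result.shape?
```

(4, 9)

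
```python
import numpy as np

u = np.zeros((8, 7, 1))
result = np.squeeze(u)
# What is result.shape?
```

(8, 7)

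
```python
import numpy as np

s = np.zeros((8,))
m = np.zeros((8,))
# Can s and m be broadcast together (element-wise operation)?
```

Yes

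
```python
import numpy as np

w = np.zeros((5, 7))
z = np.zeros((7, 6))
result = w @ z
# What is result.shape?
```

(5, 6)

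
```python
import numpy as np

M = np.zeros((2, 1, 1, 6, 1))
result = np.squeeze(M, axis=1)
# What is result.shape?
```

(2, 1, 6, 1)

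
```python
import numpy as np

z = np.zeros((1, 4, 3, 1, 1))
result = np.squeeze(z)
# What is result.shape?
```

(4, 3)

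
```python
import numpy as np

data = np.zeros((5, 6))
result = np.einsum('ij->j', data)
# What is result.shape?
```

(6,)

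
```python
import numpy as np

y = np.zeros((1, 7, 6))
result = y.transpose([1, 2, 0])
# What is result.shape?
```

(7, 6, 1)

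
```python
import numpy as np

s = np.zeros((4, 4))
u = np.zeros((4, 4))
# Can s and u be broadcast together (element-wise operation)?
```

Yes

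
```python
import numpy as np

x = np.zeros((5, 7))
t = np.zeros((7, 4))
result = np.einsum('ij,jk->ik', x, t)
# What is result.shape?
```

(5, 4)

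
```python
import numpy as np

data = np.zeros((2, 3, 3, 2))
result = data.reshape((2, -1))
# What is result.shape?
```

(2, 18)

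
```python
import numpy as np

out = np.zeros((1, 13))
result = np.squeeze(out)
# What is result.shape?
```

(13,)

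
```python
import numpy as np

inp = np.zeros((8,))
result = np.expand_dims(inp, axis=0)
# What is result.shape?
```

(1, 8)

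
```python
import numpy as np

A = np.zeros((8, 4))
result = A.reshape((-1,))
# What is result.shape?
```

(32,)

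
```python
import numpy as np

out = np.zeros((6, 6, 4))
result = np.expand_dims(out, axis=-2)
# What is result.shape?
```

(6, 6, 1, 4)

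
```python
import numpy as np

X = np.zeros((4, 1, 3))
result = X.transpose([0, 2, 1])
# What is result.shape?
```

(4, 3, 1)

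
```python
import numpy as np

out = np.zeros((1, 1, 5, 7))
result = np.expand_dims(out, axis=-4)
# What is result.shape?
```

(1, 1, 1, 5, 7)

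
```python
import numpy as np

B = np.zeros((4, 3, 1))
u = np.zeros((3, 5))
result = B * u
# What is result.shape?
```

(4, 3, 5)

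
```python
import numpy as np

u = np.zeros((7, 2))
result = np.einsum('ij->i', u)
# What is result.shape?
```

(7,)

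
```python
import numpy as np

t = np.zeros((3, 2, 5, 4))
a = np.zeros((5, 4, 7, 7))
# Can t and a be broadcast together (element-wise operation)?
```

No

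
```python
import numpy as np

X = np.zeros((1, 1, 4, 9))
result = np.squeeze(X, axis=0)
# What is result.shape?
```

(1, 4, 9)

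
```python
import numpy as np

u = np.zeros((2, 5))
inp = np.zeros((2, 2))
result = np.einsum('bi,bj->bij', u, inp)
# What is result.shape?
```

(2, 5, 2)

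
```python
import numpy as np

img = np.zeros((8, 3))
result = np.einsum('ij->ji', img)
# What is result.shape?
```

(3, 8)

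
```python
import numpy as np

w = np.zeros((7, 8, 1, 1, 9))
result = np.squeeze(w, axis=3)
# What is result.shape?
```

(7, 8, 1, 9)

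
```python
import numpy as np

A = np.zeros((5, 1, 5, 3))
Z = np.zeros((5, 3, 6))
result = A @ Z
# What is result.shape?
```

(5, 5, 5, 6)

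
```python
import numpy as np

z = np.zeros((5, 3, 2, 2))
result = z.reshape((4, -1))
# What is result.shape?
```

(4, 15)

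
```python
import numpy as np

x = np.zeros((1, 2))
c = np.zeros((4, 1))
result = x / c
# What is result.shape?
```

(4, 2)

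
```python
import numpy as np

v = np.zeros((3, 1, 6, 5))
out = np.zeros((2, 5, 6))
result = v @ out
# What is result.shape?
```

(3, 2, 6, 6)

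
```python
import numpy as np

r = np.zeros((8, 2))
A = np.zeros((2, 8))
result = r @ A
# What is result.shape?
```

(8, 8)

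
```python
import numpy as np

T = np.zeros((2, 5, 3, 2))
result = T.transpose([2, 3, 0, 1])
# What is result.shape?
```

(3, 2, 2, 5)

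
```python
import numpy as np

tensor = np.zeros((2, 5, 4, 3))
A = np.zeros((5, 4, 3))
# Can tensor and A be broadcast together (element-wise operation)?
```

Yes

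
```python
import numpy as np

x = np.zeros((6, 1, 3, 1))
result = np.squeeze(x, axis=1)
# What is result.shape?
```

(6, 3, 1)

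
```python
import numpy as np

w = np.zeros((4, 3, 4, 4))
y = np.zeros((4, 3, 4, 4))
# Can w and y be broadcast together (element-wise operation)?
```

Yes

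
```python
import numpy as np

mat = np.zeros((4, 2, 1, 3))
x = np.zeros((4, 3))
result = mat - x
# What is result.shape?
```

(4, 2, 4, 3)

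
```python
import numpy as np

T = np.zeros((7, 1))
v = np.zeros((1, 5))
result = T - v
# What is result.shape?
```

(7, 5)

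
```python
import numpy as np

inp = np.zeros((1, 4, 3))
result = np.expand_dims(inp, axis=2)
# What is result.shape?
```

(1, 4, 1, 3)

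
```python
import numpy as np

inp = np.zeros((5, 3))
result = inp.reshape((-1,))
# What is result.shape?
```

(15,)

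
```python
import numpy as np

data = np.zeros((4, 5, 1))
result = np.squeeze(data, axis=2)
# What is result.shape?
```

(4, 5)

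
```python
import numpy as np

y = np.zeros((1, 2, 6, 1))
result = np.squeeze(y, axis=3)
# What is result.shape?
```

(1, 2, 6)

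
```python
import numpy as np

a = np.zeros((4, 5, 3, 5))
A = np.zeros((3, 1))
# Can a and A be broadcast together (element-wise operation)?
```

Yes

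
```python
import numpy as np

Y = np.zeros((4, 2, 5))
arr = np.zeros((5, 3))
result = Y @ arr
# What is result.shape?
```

(4, 2, 3)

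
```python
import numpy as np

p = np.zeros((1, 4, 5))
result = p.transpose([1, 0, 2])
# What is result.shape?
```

(4, 1, 5)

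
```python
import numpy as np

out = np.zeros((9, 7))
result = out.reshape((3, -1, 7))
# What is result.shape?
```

(3, 3, 7)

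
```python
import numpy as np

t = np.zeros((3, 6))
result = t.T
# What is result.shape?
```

(6, 3)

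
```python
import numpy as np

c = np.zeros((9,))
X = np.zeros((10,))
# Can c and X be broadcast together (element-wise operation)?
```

No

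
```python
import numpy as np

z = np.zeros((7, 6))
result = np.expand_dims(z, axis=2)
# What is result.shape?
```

(7, 6, 1)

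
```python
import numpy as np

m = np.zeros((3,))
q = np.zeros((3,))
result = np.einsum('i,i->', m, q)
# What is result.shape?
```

()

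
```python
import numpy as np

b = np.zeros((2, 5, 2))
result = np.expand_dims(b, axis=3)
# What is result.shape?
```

(2, 5, 2, 1)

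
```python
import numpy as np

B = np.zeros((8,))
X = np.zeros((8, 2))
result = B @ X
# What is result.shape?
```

(2,)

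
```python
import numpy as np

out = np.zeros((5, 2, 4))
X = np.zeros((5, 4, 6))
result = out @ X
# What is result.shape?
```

(5, 2, 6)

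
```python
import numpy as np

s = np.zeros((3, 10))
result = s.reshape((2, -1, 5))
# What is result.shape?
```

(2, 3, 5)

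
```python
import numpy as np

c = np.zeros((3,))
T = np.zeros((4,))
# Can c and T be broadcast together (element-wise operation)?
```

No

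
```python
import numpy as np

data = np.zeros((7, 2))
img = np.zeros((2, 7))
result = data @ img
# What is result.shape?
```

(7, 7)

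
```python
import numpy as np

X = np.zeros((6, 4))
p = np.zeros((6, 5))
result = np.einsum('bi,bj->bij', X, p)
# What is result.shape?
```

(6, 4, 5)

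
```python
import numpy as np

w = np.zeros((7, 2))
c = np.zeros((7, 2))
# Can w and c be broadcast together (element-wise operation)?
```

Yes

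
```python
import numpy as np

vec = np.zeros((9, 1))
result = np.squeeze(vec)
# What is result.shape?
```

(9,)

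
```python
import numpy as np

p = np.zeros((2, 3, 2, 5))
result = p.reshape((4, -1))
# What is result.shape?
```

(4, 15)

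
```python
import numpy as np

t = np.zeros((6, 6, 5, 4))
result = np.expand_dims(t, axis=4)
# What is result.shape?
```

(6, 6, 5, 4, 1)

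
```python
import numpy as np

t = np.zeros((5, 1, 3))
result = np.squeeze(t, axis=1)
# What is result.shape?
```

(5, 3)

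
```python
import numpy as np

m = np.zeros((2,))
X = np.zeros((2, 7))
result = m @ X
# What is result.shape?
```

(7,)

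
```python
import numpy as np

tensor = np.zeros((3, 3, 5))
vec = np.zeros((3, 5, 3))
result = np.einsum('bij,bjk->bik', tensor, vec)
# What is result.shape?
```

(3, 3, 3)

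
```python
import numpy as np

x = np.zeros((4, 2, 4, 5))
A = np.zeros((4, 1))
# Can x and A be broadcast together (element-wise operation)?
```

Yes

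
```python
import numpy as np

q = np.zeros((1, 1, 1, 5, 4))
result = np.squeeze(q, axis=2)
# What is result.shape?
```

(1, 1, 5, 4)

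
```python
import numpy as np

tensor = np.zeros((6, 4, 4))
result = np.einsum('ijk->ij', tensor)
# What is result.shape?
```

(6, 4)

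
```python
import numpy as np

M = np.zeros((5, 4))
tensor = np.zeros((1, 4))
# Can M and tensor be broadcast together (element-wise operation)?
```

Yes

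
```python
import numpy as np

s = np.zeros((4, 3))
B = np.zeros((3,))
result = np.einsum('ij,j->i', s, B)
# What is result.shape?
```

(4,)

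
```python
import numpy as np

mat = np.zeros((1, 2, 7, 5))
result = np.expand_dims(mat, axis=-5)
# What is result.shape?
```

(1, 1, 2, 7, 5)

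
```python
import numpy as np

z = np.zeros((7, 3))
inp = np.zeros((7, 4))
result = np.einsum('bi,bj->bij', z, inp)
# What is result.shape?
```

(7, 3, 4)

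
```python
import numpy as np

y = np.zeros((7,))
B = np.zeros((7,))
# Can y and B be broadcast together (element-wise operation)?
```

Yes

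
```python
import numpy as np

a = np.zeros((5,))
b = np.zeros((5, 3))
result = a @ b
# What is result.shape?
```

(3,)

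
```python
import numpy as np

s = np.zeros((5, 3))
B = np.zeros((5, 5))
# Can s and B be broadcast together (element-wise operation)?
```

No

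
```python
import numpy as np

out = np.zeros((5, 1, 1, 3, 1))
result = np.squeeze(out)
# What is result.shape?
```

(5, 3)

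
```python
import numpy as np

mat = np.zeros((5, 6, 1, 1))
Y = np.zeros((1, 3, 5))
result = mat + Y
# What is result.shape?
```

(5, 6, 3, 5)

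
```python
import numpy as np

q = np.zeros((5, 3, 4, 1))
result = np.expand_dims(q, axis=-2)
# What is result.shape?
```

(5, 3, 4, 1, 1)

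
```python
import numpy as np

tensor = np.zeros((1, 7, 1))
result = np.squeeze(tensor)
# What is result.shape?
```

(7,)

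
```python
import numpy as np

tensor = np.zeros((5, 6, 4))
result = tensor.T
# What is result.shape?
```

(4, 6, 5)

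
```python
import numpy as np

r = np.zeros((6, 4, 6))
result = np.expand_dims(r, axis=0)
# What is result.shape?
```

(1, 6, 4, 6)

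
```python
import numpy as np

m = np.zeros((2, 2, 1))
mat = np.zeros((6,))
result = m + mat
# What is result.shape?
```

(2, 2, 6)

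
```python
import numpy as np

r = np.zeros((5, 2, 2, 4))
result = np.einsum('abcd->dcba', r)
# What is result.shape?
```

(4, 2, 2, 5)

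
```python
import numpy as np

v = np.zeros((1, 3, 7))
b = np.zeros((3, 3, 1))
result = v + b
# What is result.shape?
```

(3, 3, 7)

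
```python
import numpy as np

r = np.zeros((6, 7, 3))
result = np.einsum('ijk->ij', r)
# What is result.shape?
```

(6, 7)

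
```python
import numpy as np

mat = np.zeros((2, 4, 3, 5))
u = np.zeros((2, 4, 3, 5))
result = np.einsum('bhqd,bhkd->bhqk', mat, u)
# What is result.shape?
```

(2, 4, 3, 3)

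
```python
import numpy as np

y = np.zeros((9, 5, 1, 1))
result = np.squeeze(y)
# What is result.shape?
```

(9, 5)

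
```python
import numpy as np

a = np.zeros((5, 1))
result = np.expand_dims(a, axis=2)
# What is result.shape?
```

(5, 1, 1)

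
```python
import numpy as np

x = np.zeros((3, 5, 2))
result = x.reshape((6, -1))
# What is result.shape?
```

(6, 5)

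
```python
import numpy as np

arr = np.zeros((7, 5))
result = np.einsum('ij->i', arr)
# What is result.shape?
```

(7,)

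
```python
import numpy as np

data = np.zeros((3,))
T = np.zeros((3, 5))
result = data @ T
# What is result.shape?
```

(5,)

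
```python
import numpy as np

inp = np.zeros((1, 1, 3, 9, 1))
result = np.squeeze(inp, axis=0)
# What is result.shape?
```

(1, 3, 9, 1)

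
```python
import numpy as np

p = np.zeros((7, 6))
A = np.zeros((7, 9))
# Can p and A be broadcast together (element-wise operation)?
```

No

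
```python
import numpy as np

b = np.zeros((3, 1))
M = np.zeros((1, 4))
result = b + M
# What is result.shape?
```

(3, 4)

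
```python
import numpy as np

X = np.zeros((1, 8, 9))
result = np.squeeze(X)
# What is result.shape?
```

(8, 9)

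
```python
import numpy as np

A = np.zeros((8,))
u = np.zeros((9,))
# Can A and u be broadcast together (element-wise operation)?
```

No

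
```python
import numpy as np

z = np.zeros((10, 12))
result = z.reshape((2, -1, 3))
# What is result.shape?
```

(2, 20, 3)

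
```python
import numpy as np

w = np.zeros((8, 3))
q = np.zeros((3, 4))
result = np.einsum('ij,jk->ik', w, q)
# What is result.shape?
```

(8, 4)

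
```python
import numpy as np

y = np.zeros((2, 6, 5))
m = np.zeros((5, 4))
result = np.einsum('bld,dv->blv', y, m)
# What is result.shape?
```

(2, 6, 4)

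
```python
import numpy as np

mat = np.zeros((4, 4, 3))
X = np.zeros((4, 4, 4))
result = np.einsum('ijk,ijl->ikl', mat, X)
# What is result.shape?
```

(4, 3, 4)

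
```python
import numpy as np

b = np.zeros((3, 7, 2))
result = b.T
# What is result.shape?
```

(2, 7, 3)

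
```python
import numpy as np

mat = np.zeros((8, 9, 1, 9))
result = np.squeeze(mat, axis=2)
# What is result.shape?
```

(8, 9, 9)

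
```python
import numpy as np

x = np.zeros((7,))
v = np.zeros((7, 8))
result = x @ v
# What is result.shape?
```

(8,)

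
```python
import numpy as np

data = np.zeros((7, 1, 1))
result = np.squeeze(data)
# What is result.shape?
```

(7,)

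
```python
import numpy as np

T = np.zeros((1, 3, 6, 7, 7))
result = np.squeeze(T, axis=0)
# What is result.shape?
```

(3, 6, 7, 7)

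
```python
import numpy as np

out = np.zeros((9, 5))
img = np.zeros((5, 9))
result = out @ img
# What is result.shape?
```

(9, 9)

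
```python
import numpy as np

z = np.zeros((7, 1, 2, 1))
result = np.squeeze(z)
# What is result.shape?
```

(7, 2)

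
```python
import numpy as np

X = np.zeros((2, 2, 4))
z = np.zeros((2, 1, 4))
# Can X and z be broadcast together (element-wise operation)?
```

Yes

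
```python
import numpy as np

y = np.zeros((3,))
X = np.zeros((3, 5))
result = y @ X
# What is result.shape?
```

(5,)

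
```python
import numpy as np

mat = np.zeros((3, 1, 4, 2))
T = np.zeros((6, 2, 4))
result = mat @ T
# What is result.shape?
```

(3, 6, 4, 4)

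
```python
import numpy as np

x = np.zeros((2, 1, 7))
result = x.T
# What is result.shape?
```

(7, 1, 2)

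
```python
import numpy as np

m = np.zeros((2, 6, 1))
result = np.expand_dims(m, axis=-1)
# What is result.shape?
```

(2, 6, 1, 1)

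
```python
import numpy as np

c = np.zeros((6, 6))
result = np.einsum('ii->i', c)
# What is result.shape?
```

(6,)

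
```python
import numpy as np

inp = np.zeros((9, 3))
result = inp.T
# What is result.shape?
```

(3, 9)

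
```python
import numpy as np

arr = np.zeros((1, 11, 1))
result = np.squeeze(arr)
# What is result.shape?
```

(11,)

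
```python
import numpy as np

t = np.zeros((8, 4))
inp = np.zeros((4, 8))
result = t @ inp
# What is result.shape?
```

(8, 8)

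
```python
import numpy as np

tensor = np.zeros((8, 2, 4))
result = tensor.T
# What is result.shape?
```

(4, 2, 8)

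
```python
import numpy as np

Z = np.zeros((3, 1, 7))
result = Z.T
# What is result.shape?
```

(7, 1, 3)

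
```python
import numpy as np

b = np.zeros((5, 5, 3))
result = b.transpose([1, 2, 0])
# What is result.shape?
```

(5, 3, 5)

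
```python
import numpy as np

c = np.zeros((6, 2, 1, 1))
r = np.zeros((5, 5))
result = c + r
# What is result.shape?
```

(6, 2, 5, 5)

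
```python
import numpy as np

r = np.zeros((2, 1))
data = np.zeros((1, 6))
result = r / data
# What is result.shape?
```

(2, 6)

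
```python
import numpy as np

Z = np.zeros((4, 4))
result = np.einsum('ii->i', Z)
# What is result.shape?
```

(4,)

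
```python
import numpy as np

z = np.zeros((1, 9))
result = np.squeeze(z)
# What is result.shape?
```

(9,)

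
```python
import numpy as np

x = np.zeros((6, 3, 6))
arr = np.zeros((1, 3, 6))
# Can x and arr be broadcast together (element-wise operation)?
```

Yes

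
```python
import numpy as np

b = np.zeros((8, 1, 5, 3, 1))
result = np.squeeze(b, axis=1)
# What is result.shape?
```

(8, 5, 3, 1)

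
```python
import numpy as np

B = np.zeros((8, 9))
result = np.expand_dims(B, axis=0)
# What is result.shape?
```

(1, 8, 9)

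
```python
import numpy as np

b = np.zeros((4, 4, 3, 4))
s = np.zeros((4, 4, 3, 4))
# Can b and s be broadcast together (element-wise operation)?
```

Yes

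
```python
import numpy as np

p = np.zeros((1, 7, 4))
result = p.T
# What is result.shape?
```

(4, 7, 1)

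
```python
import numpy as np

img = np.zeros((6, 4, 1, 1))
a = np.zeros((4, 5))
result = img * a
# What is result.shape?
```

(6, 4, 4, 5)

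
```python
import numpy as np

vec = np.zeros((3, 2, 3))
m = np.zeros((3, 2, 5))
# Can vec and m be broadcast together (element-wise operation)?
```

No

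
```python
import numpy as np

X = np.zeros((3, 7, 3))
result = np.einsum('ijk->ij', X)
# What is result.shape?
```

(3, 7)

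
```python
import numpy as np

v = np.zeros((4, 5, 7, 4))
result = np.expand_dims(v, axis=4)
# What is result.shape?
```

(4, 5, 7, 4, 1)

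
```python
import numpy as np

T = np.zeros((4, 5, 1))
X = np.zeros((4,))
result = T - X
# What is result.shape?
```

(4, 5, 4)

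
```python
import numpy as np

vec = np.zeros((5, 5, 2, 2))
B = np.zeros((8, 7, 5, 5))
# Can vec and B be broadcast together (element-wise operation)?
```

No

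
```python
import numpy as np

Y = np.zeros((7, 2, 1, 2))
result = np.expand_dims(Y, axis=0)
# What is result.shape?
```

(1, 7, 2, 1, 2)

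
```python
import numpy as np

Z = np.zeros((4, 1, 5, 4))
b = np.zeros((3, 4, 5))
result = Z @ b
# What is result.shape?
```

(4, 3, 5, 5)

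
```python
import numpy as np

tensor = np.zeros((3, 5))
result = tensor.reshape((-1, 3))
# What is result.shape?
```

(5, 3)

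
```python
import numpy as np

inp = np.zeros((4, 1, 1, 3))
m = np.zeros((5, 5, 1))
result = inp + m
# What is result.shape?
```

(4, 5, 5, 3)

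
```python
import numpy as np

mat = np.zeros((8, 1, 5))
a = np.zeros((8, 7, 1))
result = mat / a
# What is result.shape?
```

(8, 7, 5)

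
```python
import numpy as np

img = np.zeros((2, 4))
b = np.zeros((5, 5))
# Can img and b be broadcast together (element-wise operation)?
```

No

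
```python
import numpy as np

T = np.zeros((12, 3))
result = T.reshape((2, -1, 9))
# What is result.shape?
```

(2, 2, 9)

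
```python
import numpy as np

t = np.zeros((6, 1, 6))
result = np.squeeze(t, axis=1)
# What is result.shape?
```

(6, 6)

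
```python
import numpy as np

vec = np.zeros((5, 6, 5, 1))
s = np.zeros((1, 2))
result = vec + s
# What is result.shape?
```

(5, 6, 5, 2)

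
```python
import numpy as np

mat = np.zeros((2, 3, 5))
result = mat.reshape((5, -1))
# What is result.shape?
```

(5, 6)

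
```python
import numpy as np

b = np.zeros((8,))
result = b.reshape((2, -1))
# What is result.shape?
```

(2, 4)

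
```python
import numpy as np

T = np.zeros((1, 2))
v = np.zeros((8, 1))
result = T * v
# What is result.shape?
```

(8, 2)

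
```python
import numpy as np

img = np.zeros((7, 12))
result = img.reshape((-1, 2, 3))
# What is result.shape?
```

(14, 2, 3)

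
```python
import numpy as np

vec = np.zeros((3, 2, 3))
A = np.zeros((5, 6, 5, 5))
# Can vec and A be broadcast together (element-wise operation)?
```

No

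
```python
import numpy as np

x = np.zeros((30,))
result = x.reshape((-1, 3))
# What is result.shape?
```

(10, 3)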